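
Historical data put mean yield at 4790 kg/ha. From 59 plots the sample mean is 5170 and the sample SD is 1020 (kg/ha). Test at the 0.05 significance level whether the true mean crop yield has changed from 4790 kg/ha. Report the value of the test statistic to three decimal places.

2.862

H0: μ = 4790; H1: μ ≠ 4790 (one-sample t-test, two-sided).
t = (x̄ − μ₀)/(s/√n) = (5170 − 4790)/(1020/√59) = 2.862
df = n − 1 = 58
Two-sided p-value ≈ 0.006
Since p ≈ 0.006 < α = 0.05, reject H0; the evidence is statistically significant.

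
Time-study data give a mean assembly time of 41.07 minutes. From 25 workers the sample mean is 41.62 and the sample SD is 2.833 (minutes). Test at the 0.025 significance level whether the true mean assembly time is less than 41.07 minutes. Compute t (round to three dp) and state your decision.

t = 0.971; fail to reject H0

H0: μ = 41.07; H1: μ < 41.07 (one-sample t-test, left-tailed).
t = (x̄ − μ₀)/(s/√n) = (41.62 − 41.07)/(2.833/√25) = 0.971
df = n − 1 = 24
p-value = P(T ≤ 0.971) ≈ 0.829
Since p ≈ 0.829 > α = 0.025, fail to reject H0; the data do not provide sufficient evidence against H0.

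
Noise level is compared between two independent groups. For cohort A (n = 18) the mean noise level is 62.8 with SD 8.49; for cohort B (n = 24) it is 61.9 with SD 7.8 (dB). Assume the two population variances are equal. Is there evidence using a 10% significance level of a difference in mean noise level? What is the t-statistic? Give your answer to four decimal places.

Let group 1 = cohort A, group 2 = cohort B. H0: μ_1 = μ_2; H1: μ_1 ≠ μ_2 (two-sample pooled-variance t-test, two-sided).
s_p² = [(18−1)·8.49² + (24−1)·7.8²]/(18+24−2) = 65.617
t = (62.8 − 61.9)/√[65.617·(1/18 + 1/24)] = 0.3563
df = n₁ + n₂ − 2 = 40
Two-sided p-value ≈ 0.723
Since p ≈ 0.723 > α = 0.1, fail to reject H0; the evidence is not statistically significant.

0.3563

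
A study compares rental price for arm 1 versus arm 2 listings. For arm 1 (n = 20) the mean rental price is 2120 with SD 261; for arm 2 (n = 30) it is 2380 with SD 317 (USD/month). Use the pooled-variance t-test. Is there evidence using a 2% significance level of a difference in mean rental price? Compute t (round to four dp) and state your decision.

t = -3.0417; reject H0

Let group 1 = arm 1, group 2 = arm 2. H0: μ_1 = μ_2; H1: μ_1 ≠ μ_2 (two-sample pooled-variance t-test, two-sided).
s_p² = [(20−1)·261² + (30−1)·317²]/(20+30−2) = 87676.7
t = (2120 − 2380)/√[87676.7·(1/20 + 1/30)] = -3.0417
df = n₁ + n₂ − 2 = 48
Two-sided p-value ≈ 0.004
Since p ≈ 0.004 < α = 0.02, reject H0; the data support H1.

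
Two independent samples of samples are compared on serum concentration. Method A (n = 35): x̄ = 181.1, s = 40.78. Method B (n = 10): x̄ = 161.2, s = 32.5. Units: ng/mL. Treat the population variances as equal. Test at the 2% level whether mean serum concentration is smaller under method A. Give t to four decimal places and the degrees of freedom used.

t = 1.4161, df = 43

Let group 1 = method A, group 2 = method B. H0: μ_1 = μ_2; H1: μ_1 < μ_2 (two-sample pooled-variance t-test, left-tailed).
s_p² = [(35−1)·40.78² + (10−1)·32.5²]/(35+10−2) = 1536.01
t = (181.1 − 161.2)/√[1536.01·(1/35 + 1/10)] = 1.4161
df = n₁ + n₂ − 2 = 43
p-value = P(T ≤ 1.4161) ≈ 0.918
Since p ≈ 0.918 > α = 0.02, fail to reject H0; the evidence is not statistically significant.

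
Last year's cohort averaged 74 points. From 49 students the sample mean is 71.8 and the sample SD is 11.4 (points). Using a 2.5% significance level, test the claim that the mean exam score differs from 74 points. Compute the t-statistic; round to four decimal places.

H0: μ = 74; H1: μ ≠ 74 (one-sample t-test, two-sided).
t = (x̄ − μ₀)/(s/√n) = (71.8 − 74)/(11.4/√49) = -1.3509
df = n − 1 = 48
Two-sided p-value ≈ 0.183
Since p ≈ 0.183 > α = 0.025, fail to reject H0; the evidence is not statistically significant.

-1.3509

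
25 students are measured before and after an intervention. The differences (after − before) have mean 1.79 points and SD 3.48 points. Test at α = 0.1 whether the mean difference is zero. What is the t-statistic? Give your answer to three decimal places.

H0: μ_d = 0; H1: μ_d ≠ 0 (paired t-test on the differences, two-sided).
t = d̄/(s_d/√n) = 1.79/(3.48/√25) = 2.572
df = n − 1 = 24
Two-sided p-value ≈ 0.017
Since p ≈ 0.017 < α = 0.1, reject H0; the data support H1.

2.572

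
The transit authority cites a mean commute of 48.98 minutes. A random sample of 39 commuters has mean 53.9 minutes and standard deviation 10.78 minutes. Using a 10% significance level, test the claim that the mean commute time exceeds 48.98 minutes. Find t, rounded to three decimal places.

H0: μ = 48.98; H1: μ > 48.98 (one-sample t-test, right-tailed).
t = (x̄ − μ₀)/(s/√n) = (53.9 − 48.98)/(10.78/√39) = 2.850
df = n − 1 = 38
p-value = P(T ≥ 2.850) ≈ 0.0035
Since p ≈ 0.0035 < α = 0.1, reject H0; the evidence is statistically significant.

2.850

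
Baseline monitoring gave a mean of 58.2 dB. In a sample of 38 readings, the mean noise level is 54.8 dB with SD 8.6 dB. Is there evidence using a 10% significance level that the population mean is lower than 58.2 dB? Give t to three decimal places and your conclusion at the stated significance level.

t = -2.437; reject H0

H0: μ = 58.2; H1: μ < 58.2 (one-sample t-test, left-tailed).
t = (x̄ − μ₀)/(s/√n) = (54.8 − 58.2)/(8.6/√38) = -2.437
df = n − 1 = 37
p-value = P(T ≤ -2.437) ≈ 0.010
Since p ≈ 0.010 < α = 0.1, reject H0; the evidence is statistically significant.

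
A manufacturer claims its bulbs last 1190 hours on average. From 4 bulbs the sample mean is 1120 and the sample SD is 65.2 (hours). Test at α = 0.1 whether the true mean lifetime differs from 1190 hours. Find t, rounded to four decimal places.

-2.1472

H0: μ = 1190; H1: μ ≠ 1190 (one-sample t-test, two-sided).
t = (x̄ − μ₀)/(s/√n) = (1120 − 1190)/(65.2/√4) = -2.1472
df = n − 1 = 3
Two-sided p-value ≈ 0.1210
Since p ≈ 0.1210 > α = 0.1, fail to reject H0; the evidence is not statistically significant.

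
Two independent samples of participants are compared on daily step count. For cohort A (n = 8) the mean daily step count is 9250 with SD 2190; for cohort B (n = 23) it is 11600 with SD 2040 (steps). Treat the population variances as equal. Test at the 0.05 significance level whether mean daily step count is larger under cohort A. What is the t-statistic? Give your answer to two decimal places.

Let group 1 = cohort A, group 2 = cohort B. H0: μ_1 = μ_2; H1: μ_1 > μ_2 (two-sample pooled-variance t-test, right-tailed).
s_p² = [(8−1)·2190² + (23−1)·2040²]/(8+23−2) = 4314760
t = (9250 − 11600)/√[4314760·(1/8 + 1/23)] = -2.76
df = n₁ + n₂ − 2 = 29
p-value = P(T ≥ -2.76) ≈ 0.9950
Since p ≈ 0.9950 > α = 0.05, fail to reject H0; the data do not provide sufficient evidence against H0.

-2.76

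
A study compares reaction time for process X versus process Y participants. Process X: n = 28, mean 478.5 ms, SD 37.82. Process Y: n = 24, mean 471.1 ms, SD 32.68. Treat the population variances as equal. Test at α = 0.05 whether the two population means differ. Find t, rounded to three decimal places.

Let group 1 = process X, group 2 = process Y. H0: μ_1 = μ_2; H1: μ_1 ≠ μ_2 (two-sample pooled-variance t-test, two-sided).
s_p² = [(28−1)·37.82² + (24−1)·32.68²]/(28+24−2) = 1263.66
t = (478.5 − 471.1)/√[1263.66·(1/28 + 1/24)] = 0.748
df = n₁ + n₂ − 2 = 50
Two-sided p-value ≈ 0.458
Since p ≈ 0.458 > α = 0.05, fail to reject H0; the data do not provide sufficient evidence against H0.

0.748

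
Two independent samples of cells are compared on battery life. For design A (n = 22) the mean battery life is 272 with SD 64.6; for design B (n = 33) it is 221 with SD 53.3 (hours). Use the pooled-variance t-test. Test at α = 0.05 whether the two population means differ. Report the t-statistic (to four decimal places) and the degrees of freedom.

Let group 1 = design A, group 2 = design B. H0: μ_1 = μ_2; H1: μ_1 ≠ μ_2 (two-sample pooled-variance t-test, two-sided).
s_p² = [(22−1)·64.6² + (33−1)·53.3²]/(22+33−2) = 3368.77
t = (272 − 221)/√[3368.77·(1/22 + 1/33)] = 3.1924
df = n₁ + n₂ − 2 = 53
Two-sided p-value ≈ 0.002
Since p ≈ 0.002 < α = 0.05, reject H0; the evidence is statistically significant.

t = 3.1924, df = 53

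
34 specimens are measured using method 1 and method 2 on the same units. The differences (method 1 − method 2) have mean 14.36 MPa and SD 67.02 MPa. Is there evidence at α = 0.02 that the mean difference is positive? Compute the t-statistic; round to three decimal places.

1.249

H0: μ_d = 0; H1: μ_d > 0 (paired t-test on the differences, right-tailed).
t = d̄/(s_d/√n) = 14.36/(67.02/√34) = 1.249
df = n − 1 = 33
p-value = P(T ≥ 1.249) ≈ 0.1102
Since p ≈ 0.1102 > α = 0.02, fail to reject H0; the evidence is not statistically significant.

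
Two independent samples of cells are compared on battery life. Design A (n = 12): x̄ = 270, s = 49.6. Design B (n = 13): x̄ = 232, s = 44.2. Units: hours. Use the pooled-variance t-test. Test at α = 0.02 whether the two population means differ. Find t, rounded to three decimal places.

Let group 1 = design A, group 2 = design B. H0: μ_1 = μ_2; H1: μ_1 ≠ μ_2 (two-sample pooled-variance t-test, two-sided).
s_p² = [(12−1)·49.6² + (13−1)·44.2²]/(12+13−2) = 2195.89
t = (270 − 232)/√[2195.89·(1/12 + 1/13)] = 2.026
df = n₁ + n₂ − 2 = 23
Two-sided p-value ≈ 0.0546
Since p ≈ 0.0546 > α = 0.02, fail to reject H0; the evidence is not statistically significant.

2.026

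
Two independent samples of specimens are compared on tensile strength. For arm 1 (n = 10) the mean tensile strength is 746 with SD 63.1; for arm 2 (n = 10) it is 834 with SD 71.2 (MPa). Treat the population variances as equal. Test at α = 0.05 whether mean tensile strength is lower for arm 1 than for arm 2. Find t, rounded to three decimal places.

-2.925

Let group 1 = arm 1, group 2 = arm 2. H0: μ_1 = μ_2; H1: μ_1 < μ_2 (two-sample pooled-variance t-test, left-tailed).
s_p² = [(10−1)·63.1² + (10−1)·71.2²]/(10+10−2) = 4525.53
t = (746 − 834)/√[4525.53·(1/10 + 1/10)] = -2.925
df = n₁ + n₂ − 2 = 18
p-value = P(T ≤ -2.925) ≈ 0.005
Since p ≈ 0.005 < α = 0.05, reject H0; the data support H1.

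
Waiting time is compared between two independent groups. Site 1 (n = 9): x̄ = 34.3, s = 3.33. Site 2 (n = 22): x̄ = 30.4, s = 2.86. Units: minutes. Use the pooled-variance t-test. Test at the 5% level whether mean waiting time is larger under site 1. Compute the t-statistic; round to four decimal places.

3.2887

Let group 1 = site 1, group 2 = site 2. H0: μ_1 = μ_2; H1: μ_1 > μ_2 (two-sample pooled-variance t-test, right-tailed).
s_p² = [(9−1)·3.33² + (22−1)·2.86²]/(9+22−2) = 8.98217
t = (34.3 − 30.4)/√[8.98217·(1/9 + 1/22)] = 3.2887
df = n₁ + n₂ − 2 = 29
p-value = P(T ≥ 3.2887) ≈ 0.0013
Since p ≈ 0.0013 < α = 0.05, reject H0; the data support H1.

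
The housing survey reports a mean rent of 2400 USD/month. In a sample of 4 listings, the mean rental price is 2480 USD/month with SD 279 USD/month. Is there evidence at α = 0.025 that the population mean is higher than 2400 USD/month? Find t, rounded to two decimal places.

H0: μ = 2400; H1: μ > 2400 (one-sample t-test, right-tailed).
t = (x̄ − μ₀)/(s/√n) = (2480 − 2400)/(279/√4) = 0.57
df = n − 1 = 3
p-value = P(T ≥ 0.57) ≈ 0.3032
Since p ≈ 0.3032 > α = 0.025, fail to reject H0; the evidence is not statistically significant.

0.57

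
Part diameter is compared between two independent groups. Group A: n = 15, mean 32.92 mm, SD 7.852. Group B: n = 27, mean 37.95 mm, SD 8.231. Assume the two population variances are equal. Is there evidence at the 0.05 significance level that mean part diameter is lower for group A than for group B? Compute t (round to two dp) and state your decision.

t = -1.93; reject H0

Let group 1 = group A, group 2 = group B. H0: μ_1 = μ_2; H1: μ_1 < μ_2 (two-sample pooled-variance t-test, left-tailed).
s_p² = [(15−1)·7.852² + (27−1)·8.231²]/(15+27−2) = 65.616
t = (32.92 − 37.95)/√[65.616·(1/15 + 1/27)] = -1.93
df = n₁ + n₂ − 2 = 40
p-value = P(T ≤ -1.93) ≈ 0.030
Since p ≈ 0.030 < α = 0.05, reject H0; the evidence is statistically significant.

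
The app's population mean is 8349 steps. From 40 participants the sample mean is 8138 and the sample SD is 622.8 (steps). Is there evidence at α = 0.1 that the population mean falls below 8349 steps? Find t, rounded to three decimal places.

-2.143

H0: μ = 8349; H1: μ < 8349 (one-sample t-test, left-tailed).
t = (x̄ − μ₀)/(s/√n) = (8138 − 8349)/(622.8/√40) = -2.143
df = n − 1 = 39
p-value = P(T ≤ -2.143) ≈ 0.019
Since p ≈ 0.019 < α = 0.1, reject H0; the evidence is statistically significant.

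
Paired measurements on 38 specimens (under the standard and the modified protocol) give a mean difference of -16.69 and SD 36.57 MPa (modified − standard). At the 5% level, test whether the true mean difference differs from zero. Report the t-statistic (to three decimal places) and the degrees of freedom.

H0: μ_d = 0; H1: μ_d ≠ 0 (paired t-test on the differences, two-sided).
t = d̄/(s_d/√n) = -16.69/(36.57/√38) = -2.813
df = n − 1 = 37
Two-sided p-value ≈ 0.008
Since p ≈ 0.008 < α = 0.05, reject H0; the evidence is statistically significant.

t = -2.813, df = 37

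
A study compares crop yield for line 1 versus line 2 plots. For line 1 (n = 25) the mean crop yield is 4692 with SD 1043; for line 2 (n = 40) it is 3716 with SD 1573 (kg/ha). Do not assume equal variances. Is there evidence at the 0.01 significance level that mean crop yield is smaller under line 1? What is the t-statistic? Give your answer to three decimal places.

Let group 1 = line 1, group 2 = line 2. H0: μ_1 = μ_2; H1: μ_1 < μ_2 (Welch's two-sample t-test, left-tailed).
t = (x̄_1 − x̄_2)/√(s_1²/n_1 + s_2²/n_2) = (4692 − 3716)/√(1043²/25 + 1573²/40) = 3.007
Welch–Satterthwaite df ≈ 62.73
p-value = P(T ≤ 3.007) ≈ 0.998
Since p ≈ 0.998 > α = 0.01, fail to reject H0; the data do not provide sufficient evidence against H0.

3.007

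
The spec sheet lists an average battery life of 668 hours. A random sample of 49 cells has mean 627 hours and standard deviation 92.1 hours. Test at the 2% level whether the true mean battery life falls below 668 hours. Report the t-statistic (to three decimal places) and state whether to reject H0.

t = -3.116; reject H0

H0: μ = 668; H1: μ < 668 (one-sample t-test, left-tailed).
t = (x̄ − μ₀)/(s/√n) = (627 − 668)/(92.1/√49) = -3.116
df = n − 1 = 48
p-value = P(T ≤ -3.116) ≈ 0.0015
Since p ≈ 0.0015 < α = 0.02, reject H0; the data support H1.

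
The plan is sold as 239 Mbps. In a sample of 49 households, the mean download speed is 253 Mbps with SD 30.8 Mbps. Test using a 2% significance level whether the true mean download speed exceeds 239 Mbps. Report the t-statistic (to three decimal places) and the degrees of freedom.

t = 3.182, df = 48

H0: μ = 239; H1: μ > 239 (one-sample t-test, right-tailed).
t = (x̄ − μ₀)/(s/√n) = (253 − 239)/(30.8/√49) = 3.182
df = n − 1 = 48
p-value = P(T ≥ 3.182) ≈ 0.0013
Since p ≈ 0.0013 < α = 0.02, reject H0; the data support H1.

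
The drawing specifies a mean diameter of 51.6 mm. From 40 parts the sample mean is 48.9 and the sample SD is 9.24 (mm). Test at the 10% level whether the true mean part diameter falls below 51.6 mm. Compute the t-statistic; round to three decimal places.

H0: μ = 51.6; H1: μ < 51.6 (one-sample t-test, left-tailed).
t = (x̄ − μ₀)/(s/√n) = (48.9 − 51.6)/(9.24/√40) = -1.848
df = n − 1 = 39
p-value = P(T ≤ -1.848) ≈ 0.0361
Since p ≈ 0.0361 < α = 0.1, reject H0; the data support H1.

-1.848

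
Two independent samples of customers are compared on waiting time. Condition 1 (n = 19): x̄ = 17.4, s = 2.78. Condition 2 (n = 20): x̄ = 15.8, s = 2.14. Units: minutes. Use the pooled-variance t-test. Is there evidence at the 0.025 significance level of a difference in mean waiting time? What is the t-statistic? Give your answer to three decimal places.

2.020

Let group 1 = condition 1, group 2 = condition 2. H0: μ_1 = μ_2; H1: μ_1 ≠ μ_2 (two-sample pooled-variance t-test, two-sided).
s_p² = [(19−1)·2.78² + (20−1)·2.14²]/(19+20−2) = 6.11145
t = (17.4 − 15.8)/√[6.11145·(1/19 + 1/20)] = 2.020
df = n₁ + n₂ − 2 = 37
Two-sided p-value ≈ 0.0506
Since p ≈ 0.0506 > α = 0.025, fail to reject H0; the evidence is not statistically significant.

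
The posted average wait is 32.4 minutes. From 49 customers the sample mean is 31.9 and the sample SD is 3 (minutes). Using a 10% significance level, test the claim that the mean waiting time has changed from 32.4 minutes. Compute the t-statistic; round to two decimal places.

-1.17

H0: μ = 32.4; H1: μ ≠ 32.4 (one-sample t-test, two-sided).
t = (x̄ − μ₀)/(s/√n) = (31.9 − 32.4)/(3/√49) = -1.17
df = n − 1 = 48
Two-sided p-value ≈ 0.2491
Since p ≈ 0.2491 > α = 0.1, fail to reject H0; the data do not provide sufficient evidence against H0.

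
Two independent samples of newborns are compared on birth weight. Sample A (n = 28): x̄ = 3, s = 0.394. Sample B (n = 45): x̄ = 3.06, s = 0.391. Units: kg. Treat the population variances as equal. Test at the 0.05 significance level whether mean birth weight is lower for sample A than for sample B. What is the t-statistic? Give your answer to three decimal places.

-0.636

Let group 1 = sample A, group 2 = sample B. H0: μ_1 = μ_2; H1: μ_1 < μ_2 (two-sample pooled-variance t-test, left-tailed).
s_p² = [(28−1)·0.394² + (45−1)·0.391²]/(28+45−2) = 0.153777
t = (3 − 3.06)/√[0.153777·(1/28 + 1/45)] = -0.636
df = n₁ + n₂ − 2 = 71
p-value = P(T ≤ -0.636) ≈ 0.264
Since p ≈ 0.264 > α = 0.05, fail to reject H0; the data do not provide sufficient evidence against H0.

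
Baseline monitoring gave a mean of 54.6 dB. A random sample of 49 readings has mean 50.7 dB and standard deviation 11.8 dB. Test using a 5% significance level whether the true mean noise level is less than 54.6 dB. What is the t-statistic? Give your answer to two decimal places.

-2.31

H0: μ = 54.6; H1: μ < 54.6 (one-sample t-test, left-tailed).
t = (x̄ − μ₀)/(s/√n) = (50.7 − 54.6)/(11.8/√49) = -2.31
df = n − 1 = 48
p-value = P(T ≤ -2.31) ≈ 0.013
Since p ≈ 0.013 < α = 0.05, reject H0; the evidence is statistically significant.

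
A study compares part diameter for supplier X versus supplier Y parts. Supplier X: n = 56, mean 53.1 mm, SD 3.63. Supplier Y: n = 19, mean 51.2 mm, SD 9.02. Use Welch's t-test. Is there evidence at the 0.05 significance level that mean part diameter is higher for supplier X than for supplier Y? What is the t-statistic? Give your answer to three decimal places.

0.894

Let group 1 = supplier X, group 2 = supplier Y. H0: μ_1 = μ_2; H1: μ_1 > μ_2 (Welch's two-sample t-test, right-tailed).
t = (x̄_1 − x̄_2)/√(s_1²/n_1 + s_2²/n_2) = (53.1 − 51.2)/√(3.63²/56 + 9.02²/19) = 0.894
Welch–Satterthwaite df ≈ 20.01
p-value = P(T ≥ 0.894) ≈ 0.191
Since p ≈ 0.191 > α = 0.05, fail to reject H0; the evidence is not statistically significant.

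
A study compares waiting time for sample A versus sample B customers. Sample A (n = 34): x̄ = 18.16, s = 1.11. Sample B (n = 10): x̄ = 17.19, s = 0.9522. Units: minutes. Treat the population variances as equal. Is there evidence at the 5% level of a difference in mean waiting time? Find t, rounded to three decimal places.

Let group 1 = sample A, group 2 = sample B. H0: μ_1 = μ_2; H1: μ_1 ≠ μ_2 (two-sample pooled-variance t-test, two-sided).
s_p² = [(34−1)·1.11² + (10−1)·0.9522²]/(34+10−2) = 1.16237
t = (18.16 − 17.19)/√[1.16237·(1/34 + 1/10)] = 2.501
df = n₁ + n₂ − 2 = 42
Two-sided p-value ≈ 0.0164
Since p ≈ 0.0164 < α = 0.05, reject H0; the data support H1.

2.501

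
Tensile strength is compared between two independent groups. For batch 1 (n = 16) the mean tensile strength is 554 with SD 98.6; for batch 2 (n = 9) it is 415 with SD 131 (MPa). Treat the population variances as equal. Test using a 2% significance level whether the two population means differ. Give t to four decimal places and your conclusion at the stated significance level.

Let group 1 = batch 1, group 2 = batch 2. H0: μ_1 = μ_2; H1: μ_1 ≠ μ_2 (two-sample pooled-variance t-test, two-sided).
s_p² = [(16−1)·98.6² + (9−1)·131²]/(16+9−2) = 12309.5
t = (554 − 415)/√[12309.5·(1/16 + 1/9)] = 3.0068
df = n₁ + n₂ − 2 = 23
Two-sided p-value ≈ 0.0063
Since p ≈ 0.0063 < α = 0.02, reject H0; the data support H1.

t = 3.0068; reject H0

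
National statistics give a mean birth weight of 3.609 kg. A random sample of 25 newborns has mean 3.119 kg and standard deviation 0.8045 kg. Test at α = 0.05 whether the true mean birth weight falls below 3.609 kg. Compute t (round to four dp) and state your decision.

H0: μ = 3.609; H1: μ < 3.609 (one-sample t-test, left-tailed).
t = (x̄ − μ₀)/(s/√n) = (3.119 − 3.609)/(0.8045/√25) = -3.0454
df = n − 1 = 24
p-value = P(T ≤ -3.0454) ≈ 0.003
Since p ≈ 0.003 < α = 0.05, reject H0; the evidence is statistically significant.

t = -3.0454; reject H0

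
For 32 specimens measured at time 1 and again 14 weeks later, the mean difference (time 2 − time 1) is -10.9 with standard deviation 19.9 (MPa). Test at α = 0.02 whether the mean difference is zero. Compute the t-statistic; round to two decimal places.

H0: μ_d = 0; H1: μ_d ≠ 0 (paired t-test on the differences, two-sided).
t = d̄/(s_d/√n) = -10.9/(19.9/√32) = -3.10
df = n − 1 = 31
Two-sided p-value ≈ 0.0041
Since p ≈ 0.0041 < α = 0.02, reject H0; the evidence is statistically significant.

-3.10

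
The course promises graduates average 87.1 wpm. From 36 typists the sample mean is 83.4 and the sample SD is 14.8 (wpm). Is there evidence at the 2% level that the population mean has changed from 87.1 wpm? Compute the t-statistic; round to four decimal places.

-1.5000

H0: μ = 87.1; H1: μ ≠ 87.1 (one-sample t-test, two-sided).
t = (x̄ − μ₀)/(s/√n) = (83.4 − 87.1)/(14.8/√36) = -1.5000
df = n − 1 = 35
Two-sided p-value ≈ 0.1426
Since p ≈ 0.1426 > α = 0.02, fail to reject H0; the evidence is not statistically significant.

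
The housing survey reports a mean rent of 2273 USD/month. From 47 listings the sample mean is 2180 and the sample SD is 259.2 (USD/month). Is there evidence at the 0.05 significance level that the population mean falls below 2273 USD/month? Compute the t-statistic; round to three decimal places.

-2.460

H0: μ = 2273; H1: μ < 2273 (one-sample t-test, left-tailed).
t = (x̄ − μ₀)/(s/√n) = (2180 − 2273)/(259.2/√47) = -2.460
df = n − 1 = 46
p-value = P(T ≤ -2.460) ≈ 0.009
Since p ≈ 0.009 < α = 0.05, reject H0; the data support H1.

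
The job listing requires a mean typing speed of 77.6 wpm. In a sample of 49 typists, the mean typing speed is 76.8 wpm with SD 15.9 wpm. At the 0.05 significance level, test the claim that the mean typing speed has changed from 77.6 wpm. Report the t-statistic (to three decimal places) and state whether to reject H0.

t = -0.352; fail to reject H0

H0: μ = 77.6; H1: μ ≠ 77.6 (one-sample t-test, two-sided).
t = (x̄ − μ₀)/(s/√n) = (76.8 − 77.6)/(15.9/√49) = -0.352
df = n − 1 = 48
Two-sided p-value ≈ 0.7262
Since p ≈ 0.7262 > α = 0.05, fail to reject H0; the data do not provide sufficient evidence against H0.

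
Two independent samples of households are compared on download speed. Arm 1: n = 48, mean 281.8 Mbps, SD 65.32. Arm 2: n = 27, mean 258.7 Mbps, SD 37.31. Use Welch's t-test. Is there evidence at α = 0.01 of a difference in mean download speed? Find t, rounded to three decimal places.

Let group 1 = arm 1, group 2 = arm 2. H0: μ_1 = μ_2; H1: μ_1 ≠ μ_2 (Welch's two-sample t-test, two-sided).
t = (x̄_1 − x̄_2)/√(s_1²/n_1 + s_2²/n_2) = (281.8 − 258.7)/√(65.32²/48 + 37.31²/27) = 1.949
Welch–Satterthwaite df ≈ 72.96
Two-sided p-value ≈ 0.0551
Since p ≈ 0.0551 > α = 0.01, fail to reject H0; the evidence is not statistically significant.

1.949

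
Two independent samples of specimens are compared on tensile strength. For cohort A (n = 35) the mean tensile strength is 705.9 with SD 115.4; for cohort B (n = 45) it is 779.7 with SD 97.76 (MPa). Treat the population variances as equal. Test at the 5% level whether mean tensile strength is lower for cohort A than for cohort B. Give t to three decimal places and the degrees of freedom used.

t = -3.095, df = 78

Let group 1 = cohort A, group 2 = cohort B. H0: μ_1 = μ_2; H1: μ_1 < μ_2 (two-sample pooled-variance t-test, left-tailed).
s_p² = [(35−1)·115.4² + (45−1)·97.76²]/(35+45−2) = 11196.1
t = (705.9 − 779.7)/√[11196.1·(1/35 + 1/45)] = -3.095
df = n₁ + n₂ − 2 = 78
p-value = P(T ≤ -3.095) ≈ 0.001
Since p ≈ 0.001 < α = 0.05, reject H0; the data support H1.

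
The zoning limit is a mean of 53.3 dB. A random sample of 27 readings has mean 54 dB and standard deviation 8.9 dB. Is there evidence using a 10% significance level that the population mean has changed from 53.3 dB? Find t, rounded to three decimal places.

0.409

H0: μ = 53.3; H1: μ ≠ 53.3 (one-sample t-test, two-sided).
t = (x̄ − μ₀)/(s/√n) = (54 − 53.3)/(8.9/√27) = 0.409
df = n − 1 = 26
Two-sided p-value ≈ 0.6861
Since p ≈ 0.6861 > α = 0.1, fail to reject H0; the evidence is not statistically significant.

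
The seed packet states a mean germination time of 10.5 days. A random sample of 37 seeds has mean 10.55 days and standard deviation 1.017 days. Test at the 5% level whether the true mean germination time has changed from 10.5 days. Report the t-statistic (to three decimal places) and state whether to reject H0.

H0: μ = 10.5; H1: μ ≠ 10.5 (one-sample t-test, two-sided).
t = (x̄ − μ₀)/(s/√n) = (10.55 − 10.5)/(1.017/√37) = 0.299
df = n − 1 = 36
Two-sided p-value ≈ 0.7666
Since p ≈ 0.7666 > α = 0.05, fail to reject H0; the evidence is not statistically significant.

t = 0.299; fail to reject H0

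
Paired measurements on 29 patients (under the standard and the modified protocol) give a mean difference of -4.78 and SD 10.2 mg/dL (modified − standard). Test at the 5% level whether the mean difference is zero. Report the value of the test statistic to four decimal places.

-2.5236

H0: μ_d = 0; H1: μ_d ≠ 0 (paired t-test on the differences, two-sided).
t = d̄/(s_d/√n) = -4.78/(10.2/√29) = -2.5236
df = n − 1 = 28
Two-sided p-value ≈ 0.018
Since p ≈ 0.018 < α = 0.05, reject H0; the evidence is statistically significant.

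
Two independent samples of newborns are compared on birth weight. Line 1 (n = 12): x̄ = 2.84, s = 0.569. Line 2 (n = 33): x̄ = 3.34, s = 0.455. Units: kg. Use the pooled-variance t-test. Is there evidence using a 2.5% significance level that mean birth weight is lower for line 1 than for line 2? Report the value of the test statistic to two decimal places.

-3.05

Let group 1 = line 1, group 2 = line 2. H0: μ_1 = μ_2; H1: μ_1 < μ_2 (two-sample pooled-variance t-test, left-tailed).
s_p² = [(12−1)·0.569² + (33−1)·0.455²]/(12+33−2) = 0.236888
t = (2.84 − 3.34)/√[0.236888·(1/12 + 1/33)] = -3.05
df = n₁ + n₂ − 2 = 43
p-value = P(T ≤ -3.05) ≈ 0.002
Since p ≈ 0.002 < α = 0.025, reject H0; the evidence is statistically significant.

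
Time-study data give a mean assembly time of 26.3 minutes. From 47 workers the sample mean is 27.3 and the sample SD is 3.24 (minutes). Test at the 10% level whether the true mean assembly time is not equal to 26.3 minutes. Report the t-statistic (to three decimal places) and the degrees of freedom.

t = 2.116, df = 46

H0: μ = 26.3; H1: μ ≠ 26.3 (one-sample t-test, two-sided).
t = (x̄ − μ₀)/(s/√n) = (27.3 − 26.3)/(3.24/√47) = 2.116
df = n − 1 = 46
Two-sided p-value ≈ 0.0398
Since p ≈ 0.0398 < α = 0.1, reject H0; the evidence is statistically significant.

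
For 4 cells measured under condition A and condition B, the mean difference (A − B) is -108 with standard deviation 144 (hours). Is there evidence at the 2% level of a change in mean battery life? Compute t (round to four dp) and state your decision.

H0: μ_d = 0; H1: μ_d ≠ 0 (paired t-test on the differences, two-sided).
t = d̄/(s_d/√n) = -108/(144/√4) = -1.5000
df = n − 1 = 3
Two-sided p-value ≈ 0.2306
Since p ≈ 0.2306 > α = 0.02, fail to reject H0; the evidence is not statistically significant.

t = -1.5000; fail to reject H0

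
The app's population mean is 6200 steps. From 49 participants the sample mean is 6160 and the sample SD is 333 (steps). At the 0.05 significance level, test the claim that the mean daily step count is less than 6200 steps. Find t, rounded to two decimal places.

H0: μ = 6200; H1: μ < 6200 (one-sample t-test, left-tailed).
t = (x̄ − μ₀)/(s/√n) = (6160 − 6200)/(333/√49) = -0.84
df = n − 1 = 48
p-value = P(T ≤ -0.84) ≈ 0.2023
Since p ≈ 0.2023 > α = 0.05, fail to reject H0; the data do not provide sufficient evidence against H0.

-0.84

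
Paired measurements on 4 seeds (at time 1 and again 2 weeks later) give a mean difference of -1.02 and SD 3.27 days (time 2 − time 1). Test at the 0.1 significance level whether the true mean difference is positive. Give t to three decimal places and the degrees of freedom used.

t = -0.624, df = 3

H0: μ_d = 0; H1: μ_d > 0 (paired t-test on the differences, right-tailed).
t = d̄/(s_d/√n) = -1.02/(3.27/√4) = -0.624
df = n − 1 = 3
p-value = P(T ≥ -0.624) ≈ 0.712
Since p ≈ 0.712 > α = 0.1, fail to reject H0; the evidence is not statistically significant.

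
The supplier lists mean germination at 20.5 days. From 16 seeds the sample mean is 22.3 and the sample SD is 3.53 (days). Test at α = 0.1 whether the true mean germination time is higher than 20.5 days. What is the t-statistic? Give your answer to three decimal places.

2.040

H0: μ = 20.5; H1: μ > 20.5 (one-sample t-test, right-tailed).
t = (x̄ − μ₀)/(s/√n) = (22.3 − 20.5)/(3.53/√16) = 2.040
df = n − 1 = 15
p-value = P(T ≥ 2.040) ≈ 0.030
Since p ≈ 0.030 < α = 0.1, reject H0; the data support H1.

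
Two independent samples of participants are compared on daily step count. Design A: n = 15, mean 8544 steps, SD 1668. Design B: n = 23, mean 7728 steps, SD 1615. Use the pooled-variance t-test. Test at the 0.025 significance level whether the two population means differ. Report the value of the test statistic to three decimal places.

Let group 1 = design A, group 2 = design B. H0: μ_1 = μ_2; H1: μ_1 ≠ μ_2 (two-sample pooled-variance t-test, two-sided).
s_p² = [(15−1)·1668² + (23−1)·1615²]/(15+23−2) = 2675890
t = (8544 − 7728)/√[2675890·(1/15 + 1/23)] = 1.503
df = n₁ + n₂ − 2 = 36
Two-sided p-value ≈ 0.142
Since p ≈ 0.142 > α = 0.025, fail to reject H0; the evidence is not statistically significant.

1.503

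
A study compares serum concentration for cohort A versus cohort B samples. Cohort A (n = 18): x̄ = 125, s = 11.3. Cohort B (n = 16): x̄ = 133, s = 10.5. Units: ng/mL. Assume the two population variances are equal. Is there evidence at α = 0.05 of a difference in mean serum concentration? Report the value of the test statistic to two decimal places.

-2.13

Let group 1 = cohort A, group 2 = cohort B. H0: μ_1 = μ_2; H1: μ_1 ≠ μ_2 (two-sample pooled-variance t-test, two-sided).
s_p² = [(18−1)·11.3² + (16−1)·10.5²]/(18+16−2) = 119.515
t = (125 − 133)/√[119.515·(1/18 + 1/16)] = -2.13
df = n₁ + n₂ − 2 = 32
Two-sided p-value ≈ 0.0410
Since p ≈ 0.0410 < α = 0.05, reject H0; the evidence is statistically significant.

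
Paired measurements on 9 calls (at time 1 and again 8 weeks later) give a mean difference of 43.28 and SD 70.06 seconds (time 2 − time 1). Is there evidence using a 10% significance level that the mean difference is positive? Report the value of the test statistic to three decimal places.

1.853

H0: μ_d = 0; H1: μ_d > 0 (paired t-test on the differences, right-tailed).
t = d̄/(s_d/√n) = 43.28/(70.06/√9) = 1.853
df = n − 1 = 8
p-value = P(T ≥ 1.853) ≈ 0.0505
Since p ≈ 0.0505 < α = 0.1, reject H0; the data support H1.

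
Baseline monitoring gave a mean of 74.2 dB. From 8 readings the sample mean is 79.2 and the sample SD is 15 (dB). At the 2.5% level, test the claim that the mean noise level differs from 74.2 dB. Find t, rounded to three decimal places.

0.943

H0: μ = 74.2; H1: μ ≠ 74.2 (one-sample t-test, two-sided).
t = (x̄ − μ₀)/(s/√n) = (79.2 − 74.2)/(15/√8) = 0.943
df = n − 1 = 7
Two-sided p-value ≈ 0.377
Since p ≈ 0.377 > α = 0.025, fail to reject H0; the evidence is not statistically significant.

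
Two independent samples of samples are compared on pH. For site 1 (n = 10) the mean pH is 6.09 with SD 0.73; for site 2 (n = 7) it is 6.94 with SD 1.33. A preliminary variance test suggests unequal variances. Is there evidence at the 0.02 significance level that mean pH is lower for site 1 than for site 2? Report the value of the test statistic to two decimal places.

Let group 1 = site 1, group 2 = site 2. H0: μ_1 = μ_2; H1: μ_1 < μ_2 (Welch's two-sample t-test, left-tailed).
t = (x̄_1 − x̄_2)/√(s_1²/n_1 + s_2²/n_2) = (6.09 − 6.94)/√(0.73²/10 + 1.33²/7) = -1.54
Welch–Satterthwaite df ≈ 8.54
p-value = P(T ≤ -1.54) ≈ 0.0803
Since p ≈ 0.0803 > α = 0.02, fail to reject H0; the data do not provide sufficient evidence against H0.

-1.54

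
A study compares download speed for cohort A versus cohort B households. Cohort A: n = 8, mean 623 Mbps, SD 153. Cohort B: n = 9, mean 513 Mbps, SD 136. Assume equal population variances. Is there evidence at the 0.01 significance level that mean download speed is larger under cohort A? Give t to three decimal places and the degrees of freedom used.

Let group 1 = cohort A, group 2 = cohort B. H0: μ_1 = μ_2; H1: μ_1 > μ_2 (two-sample pooled-variance t-test, right-tailed).
s_p² = [(8−1)·153² + (9−1)·136²]/(8+9−2) = 20788.7
t = (623 − 513)/√[20788.7·(1/8 + 1/9)] = 1.570
df = n₁ + n₂ − 2 = 15
p-value = P(T ≥ 1.570) ≈ 0.069
Since p ≈ 0.069 > α = 0.01, fail to reject H0; the data do not provide sufficient evidence against H0.

t = 1.570, df = 15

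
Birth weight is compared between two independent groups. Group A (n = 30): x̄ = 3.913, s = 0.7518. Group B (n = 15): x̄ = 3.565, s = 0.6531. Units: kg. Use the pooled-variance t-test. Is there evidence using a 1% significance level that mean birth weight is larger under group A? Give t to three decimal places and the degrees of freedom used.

t = 1.526, df = 43

Let group 1 = group A, group 2 = group B. H0: μ_1 = μ_2; H1: μ_1 > μ_2 (two-sample pooled-variance t-test, right-tailed).
s_p² = [(30−1)·0.7518² + (15−1)·0.6531²]/(30+15−2) = 0.520057
t = (3.913 − 3.565)/√[0.520057·(1/30 + 1/15)] = 1.526
df = n₁ + n₂ − 2 = 43
p-value = P(T ≥ 1.526) ≈ 0.0672
Since p ≈ 0.0672 > α = 0.01, fail to reject H0; the evidence is not statistically significant.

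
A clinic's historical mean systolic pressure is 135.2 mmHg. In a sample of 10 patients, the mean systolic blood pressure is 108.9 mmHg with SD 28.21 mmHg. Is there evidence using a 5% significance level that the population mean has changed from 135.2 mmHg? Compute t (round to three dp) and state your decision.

t = -2.948; reject H0

H0: μ = 135.2; H1: μ ≠ 135.2 (one-sample t-test, two-sided).
t = (x̄ − μ₀)/(s/√n) = (108.9 − 135.2)/(28.21/√10) = -2.948
df = n − 1 = 9
Two-sided p-value ≈ 0.016
Since p ≈ 0.016 < α = 0.05, reject H0; the data support H1.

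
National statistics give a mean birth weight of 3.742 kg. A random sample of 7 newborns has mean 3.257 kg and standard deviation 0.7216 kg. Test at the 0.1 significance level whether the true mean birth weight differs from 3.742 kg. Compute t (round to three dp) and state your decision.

H0: μ = 3.742; H1: μ ≠ 3.742 (one-sample t-test, two-sided).
t = (x̄ − μ₀)/(s/√n) = (3.257 − 3.742)/(0.7216/√7) = -1.778
df = n − 1 = 6
Two-sided p-value ≈ 0.126
Since p ≈ 0.126 > α = 0.1, fail to reject H0; the evidence is not statistically significant.

t = -1.778; fail to reject H0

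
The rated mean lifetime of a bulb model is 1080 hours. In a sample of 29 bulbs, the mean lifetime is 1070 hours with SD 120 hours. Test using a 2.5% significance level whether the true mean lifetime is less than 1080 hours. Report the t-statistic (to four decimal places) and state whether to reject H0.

H0: μ = 1080; H1: μ < 1080 (one-sample t-test, left-tailed).
t = (x̄ − μ₀)/(s/√n) = (1070 − 1080)/(120/√29) = -0.4488
df = n − 1 = 28
p-value = P(T ≤ -0.4488) ≈ 0.329
Since p ≈ 0.329 > α = 0.025, fail to reject H0; the data do not provide sufficient evidence against H0.

t = -0.4488; fail to reject H0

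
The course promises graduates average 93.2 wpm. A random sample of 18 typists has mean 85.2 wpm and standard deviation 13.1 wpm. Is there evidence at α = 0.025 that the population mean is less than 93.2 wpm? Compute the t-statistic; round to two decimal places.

-2.59

H0: μ = 93.2; H1: μ < 93.2 (one-sample t-test, left-tailed).
t = (x̄ − μ₀)/(s/√n) = (85.2 − 93.2)/(13.1/√18) = -2.59
df = n − 1 = 17
p-value = P(T ≤ -2.59) ≈ 0.010
Since p ≈ 0.010 < α = 0.025, reject H0; the evidence is statistically significant.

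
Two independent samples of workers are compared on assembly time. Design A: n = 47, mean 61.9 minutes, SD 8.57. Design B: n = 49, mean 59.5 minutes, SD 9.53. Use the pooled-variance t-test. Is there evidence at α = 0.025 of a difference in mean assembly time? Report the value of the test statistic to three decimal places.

1.296

Let group 1 = design A, group 2 = design B. H0: μ_1 = μ_2; H1: μ_1 ≠ μ_2 (two-sample pooled-variance t-test, two-sided).
s_p² = [(47−1)·8.57² + (49−1)·9.53²]/(47+49−2) = 82.3178
t = (61.9 − 59.5)/√[82.3178·(1/47 + 1/49)] = 1.296
df = n₁ + n₂ − 2 = 94
Two-sided p-value ≈ 0.198
Since p ≈ 0.198 > α = 0.025, fail to reject H0; the evidence is not statistically significant.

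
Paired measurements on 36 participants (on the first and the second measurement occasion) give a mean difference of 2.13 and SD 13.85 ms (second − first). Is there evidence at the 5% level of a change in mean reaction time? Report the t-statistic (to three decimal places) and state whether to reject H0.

H0: μ_d = 0; H1: μ_d ≠ 0 (paired t-test on the differences, two-sided).
t = d̄/(s_d/√n) = 2.13/(13.85/√36) = 0.923
df = n − 1 = 35
Two-sided p-value ≈ 0.362
Since p ≈ 0.362 > α = 0.05, fail to reject H0; the data do not provide sufficient evidence against H0.

t = 0.923; fail to reject H0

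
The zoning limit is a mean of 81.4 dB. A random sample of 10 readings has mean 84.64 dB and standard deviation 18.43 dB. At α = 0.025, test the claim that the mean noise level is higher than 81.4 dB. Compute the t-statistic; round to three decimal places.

H0: μ = 81.4; H1: μ > 81.4 (one-sample t-test, right-tailed).
t = (x̄ − μ₀)/(s/√n) = (84.64 − 81.4)/(18.43/√10) = 0.556
df = n − 1 = 9
p-value = P(T ≥ 0.556) ≈ 0.296
Since p ≈ 0.296 > α = 0.025, fail to reject H0; the data do not provide sufficient evidence against H0.

0.556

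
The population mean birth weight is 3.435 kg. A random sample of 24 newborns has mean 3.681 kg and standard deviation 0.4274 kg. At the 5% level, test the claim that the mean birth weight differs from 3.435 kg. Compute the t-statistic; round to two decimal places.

2.82

H0: μ = 3.435; H1: μ ≠ 3.435 (one-sample t-test, two-sided).
t = (x̄ − μ₀)/(s/√n) = (3.681 − 3.435)/(0.4274/√24) = 2.82
df = n − 1 = 23
Two-sided p-value ≈ 0.010
Since p ≈ 0.010 < α = 0.05, reject H0; the evidence is statistically significant.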